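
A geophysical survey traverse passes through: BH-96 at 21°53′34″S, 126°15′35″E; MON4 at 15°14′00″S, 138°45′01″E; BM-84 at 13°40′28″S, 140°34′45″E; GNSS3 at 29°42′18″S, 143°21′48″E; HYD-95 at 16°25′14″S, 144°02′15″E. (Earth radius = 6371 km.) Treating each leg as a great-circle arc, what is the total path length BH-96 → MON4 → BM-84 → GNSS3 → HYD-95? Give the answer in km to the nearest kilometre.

BH-96: φ = -21.89278°, λ = +126.25972°
MON4: φ = -15.23333°, λ = +138.75028°
BM-84: φ = -13.67444°, λ = +140.57917°
GNSS3: φ = -29.70500°, λ = +143.36333°
HYD-95: φ = -16.42056°, λ = +144.03750°
BH-96→MON4: c = 0.236930 rad, d = 1509.48 km
MON4→BM-84: c = 0.041178 rad, d = 262.34 km
BM-84→GNSS3: c = 0.283371 rad, d = 1805.36 km
GNSS3→HYD-95: c = 0.232108 rad, d = 1478.76 km
Total = 1509.48 + 262.34 + 1805.36 + 1478.76 = 5055.94 km

5056 km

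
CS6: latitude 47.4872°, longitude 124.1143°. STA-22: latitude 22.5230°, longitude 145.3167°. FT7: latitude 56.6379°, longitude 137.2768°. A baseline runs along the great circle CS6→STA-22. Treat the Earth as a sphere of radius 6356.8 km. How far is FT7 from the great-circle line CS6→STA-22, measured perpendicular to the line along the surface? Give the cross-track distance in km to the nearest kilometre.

δ₁₃ = central angle CS6→FT7 = 0.212482 rad  (haversine)
θ₁₃ = bearing CS6→FT7 = 36.428°,  θ₁₂ = bearing CS6→STA-22 = 138.376°
dₓₜ = R·arcsin(sin δ₁₃ · sin(θ₁₃ − θ₁₂)) = 6356.8·arcsin(0.21089·sin(-101.948°)) = -1321.012 km
|dₓₜ| = 1321.012 km

1321 km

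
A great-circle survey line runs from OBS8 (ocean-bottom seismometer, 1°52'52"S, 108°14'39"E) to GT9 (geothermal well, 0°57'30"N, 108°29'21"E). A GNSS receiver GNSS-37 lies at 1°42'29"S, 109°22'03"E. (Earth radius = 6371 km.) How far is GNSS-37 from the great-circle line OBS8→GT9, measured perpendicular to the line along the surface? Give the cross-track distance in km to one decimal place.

OBS8: φ = -1.88111°, λ = +108.24417°
GT9: φ = +0.95833°, λ = +108.48917°
GNSS-37: φ = -1.70806°, λ = +109.36750°
δ₁₃ = central angle OBS8→GNSS-37 = 0.019828 rad  (haversine)
θ₁₃ = bearing OBS8→GNSS-37 = 81.256°,  θ₁₂ = bearing OBS8→GT9 = 4.933°
dₓₜ = R·arcsin(sin δ₁₃ · sin(θ₁₃ − θ₁₂)) = 6371·arcsin(0.01983·sin(76.323°)) = 122.739 km
|dₓₜ| = 122.739 km

122.7 km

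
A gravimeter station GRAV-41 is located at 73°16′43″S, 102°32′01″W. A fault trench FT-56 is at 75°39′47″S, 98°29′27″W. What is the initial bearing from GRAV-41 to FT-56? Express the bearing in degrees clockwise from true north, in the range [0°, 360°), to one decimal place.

GRAV-41: φ = -73.27861°, λ = -102.53361°
FT-56: φ = -75.66306°, λ = -98.49083°
Δλ = 4.0428°
y = sin Δλ · cos φ₂ = 0.017458
x = cos φ₁ sin φ₂ − sin φ₁ cos φ₂ cos Δλ = -0.042195
θ = atan2(y, x) = 157.5229° → 157.5229° (mod 360°)

157.5°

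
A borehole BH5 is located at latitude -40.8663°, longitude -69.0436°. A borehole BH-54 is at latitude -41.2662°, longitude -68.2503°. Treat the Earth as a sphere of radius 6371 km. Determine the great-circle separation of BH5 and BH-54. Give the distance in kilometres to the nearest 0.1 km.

Δφ = -0.3999°,  Δλ = 0.7933°
a = sin²(Δφ/2) + cos φ₁ cos φ₂ sin²(Δλ/2) = 0.000039
c = 2·arcsin(√a) = 0.012557 rad = 0.7195°
d = R·c = 6371 × 0.012557 = 80.0 km

80.0 km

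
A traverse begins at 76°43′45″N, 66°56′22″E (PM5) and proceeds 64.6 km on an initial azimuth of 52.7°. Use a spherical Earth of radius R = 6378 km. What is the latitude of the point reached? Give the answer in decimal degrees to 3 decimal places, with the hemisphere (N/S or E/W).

77.073°N

PM5: φ = +76.72917°, λ = +66.93944°
δ = d/R = 64.6/6378 = 0.010129 rad
φ₂ = arcsin(sin φ₁ cos δ + cos φ₁ sin δ cos θ)
   = arcsin(0.97330·0.99995 + 0.22955·0.01013·0.60599) = 77.07274°
λ₂ = λ₁ + atan2(sin θ sin δ cos φ₁, cos δ − sin φ₁ sin φ₂) = 69.00335°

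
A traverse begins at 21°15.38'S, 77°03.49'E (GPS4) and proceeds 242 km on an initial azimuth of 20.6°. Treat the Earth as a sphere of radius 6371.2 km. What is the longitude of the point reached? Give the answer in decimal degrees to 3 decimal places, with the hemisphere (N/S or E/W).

GPS4: φ = -21.25633°, λ = +77.05817°
δ = d/R = 242/6371.2 = 0.037983 rad
φ₂ = arcsin(sin φ₁ cos δ + cos φ₁ sin δ cos θ)
   = arcsin(-0.36254·0.99928 + 0.93197·0.03797·0.93606) = -19.21729°
λ₂ = λ₁ + atan2(sin θ sin δ cos φ₁, cos δ − sin φ₁ sin φ₂) = 77.86889°

77.869°E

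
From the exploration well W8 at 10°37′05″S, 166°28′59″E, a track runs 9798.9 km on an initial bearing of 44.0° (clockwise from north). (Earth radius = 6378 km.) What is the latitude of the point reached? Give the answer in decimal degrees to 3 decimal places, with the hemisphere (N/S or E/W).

44.448°N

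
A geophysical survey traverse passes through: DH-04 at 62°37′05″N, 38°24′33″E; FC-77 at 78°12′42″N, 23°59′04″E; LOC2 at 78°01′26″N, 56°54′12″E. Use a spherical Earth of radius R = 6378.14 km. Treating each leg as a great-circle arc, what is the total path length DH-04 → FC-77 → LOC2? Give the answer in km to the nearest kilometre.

2550 km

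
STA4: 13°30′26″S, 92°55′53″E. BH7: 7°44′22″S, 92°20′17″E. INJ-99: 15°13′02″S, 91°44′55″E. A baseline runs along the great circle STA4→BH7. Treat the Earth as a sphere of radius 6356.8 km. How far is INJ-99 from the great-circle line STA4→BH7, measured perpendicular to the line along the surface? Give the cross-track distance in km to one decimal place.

145.3 km

STA4: φ = -13.50722°, λ = +92.93139°
BH7: φ = -7.73944°, λ = +92.33806°
INJ-99: φ = -15.21722°, λ = +91.74861°
δ₁₃ = central angle STA4→INJ-99 = 0.035925 rad  (haversine)
θ₁₃ = bearing STA4→INJ-99 = 213.680°,  θ₁₂ = bearing STA4→BH7 = 354.169°
dₓₜ = R·arcsin(sin δ₁₃ · sin(θ₁₃ − θ₁₂)) = 6356.8·arcsin(0.03592·sin(-140.489°)) = -145.275 km
|dₓₜ| = 145.275 km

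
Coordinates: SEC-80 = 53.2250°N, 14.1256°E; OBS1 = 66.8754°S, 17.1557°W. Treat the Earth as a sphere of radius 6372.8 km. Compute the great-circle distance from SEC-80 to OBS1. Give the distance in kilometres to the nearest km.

13613 km

Δφ = -120.1004°,  Δλ = -31.2813°
a = sin²(Δφ/2) + cos φ₁ cos φ₂ sin²(Δλ/2) = 0.767848
c = 2·arcsin(√a) = 2.136129 rad = 122.3911°
d = R·c = 6372.8 × 2.136129 = 13613.1 km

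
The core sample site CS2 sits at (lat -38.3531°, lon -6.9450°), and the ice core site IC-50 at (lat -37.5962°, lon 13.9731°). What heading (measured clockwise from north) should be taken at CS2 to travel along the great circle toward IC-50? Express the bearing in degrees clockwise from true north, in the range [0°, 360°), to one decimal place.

Δλ = 20.9181°
y = sin Δλ · cos φ₂ = 0.282888
x = cos φ₁ sin φ₂ − sin φ₁ cos φ₂ cos Δλ = -0.019193
θ = atan2(y, x) = 93.8815° → 93.8815° (mod 360°)

93.9°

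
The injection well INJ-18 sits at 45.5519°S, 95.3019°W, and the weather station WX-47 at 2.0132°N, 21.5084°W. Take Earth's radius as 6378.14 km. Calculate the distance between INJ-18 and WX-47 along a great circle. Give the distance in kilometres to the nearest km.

8928 km

Δφ = 47.5651°,  Δλ = 73.7935°
a = sin²(Δφ/2) + cos φ₁ cos φ₂ sin²(Δλ/2) = 0.414878
c = 2·arcsin(√a) = 1.399719 rad = 80.1980°
d = R·c = 6378.14 × 1.399719 = 8927.6 km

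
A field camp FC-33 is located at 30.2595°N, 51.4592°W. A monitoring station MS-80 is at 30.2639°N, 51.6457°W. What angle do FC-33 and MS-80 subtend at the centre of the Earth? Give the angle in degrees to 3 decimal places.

0.161°

Δφ = 0.0044°,  Δλ = -0.1865°
a = sin²(Δφ/2) + cos φ₁ cos φ₂ sin²(Δλ/2) = 0.000002
c = 2·arcsin(√a) = 0.002813 rad = 0.1611°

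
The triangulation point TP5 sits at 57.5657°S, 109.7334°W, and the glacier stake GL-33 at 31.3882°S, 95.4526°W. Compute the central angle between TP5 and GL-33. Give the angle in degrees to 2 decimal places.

Δφ = 26.1775°,  Δλ = 14.2808°
a = sin²(Δφ/2) + cos φ₁ cos φ₂ sin²(Δλ/2) = 0.058358
c = 2·arcsin(√a) = 0.487976 rad = 27.9590°

27.96°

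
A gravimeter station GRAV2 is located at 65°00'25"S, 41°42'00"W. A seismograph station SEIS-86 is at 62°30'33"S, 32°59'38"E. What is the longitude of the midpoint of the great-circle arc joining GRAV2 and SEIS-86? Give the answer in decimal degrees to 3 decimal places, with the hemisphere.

GRAV2: φ = -65.00694°, λ = -41.70000°
SEIS-86: φ = -62.50917°, λ = +32.99389°
Bx = cos φ₂ cos Δλ = 0.121853,  By = cos φ₂ sin Δλ = 0.445233
φₘ = atan2(sin φ₁ + sin φ₂, √((cos φ₁ + Bx)² + By²)) = -68.58870°
λₘ = λ₁ + atan2(By, cos φ₁ + Bx) = -2.42027°

2.420°W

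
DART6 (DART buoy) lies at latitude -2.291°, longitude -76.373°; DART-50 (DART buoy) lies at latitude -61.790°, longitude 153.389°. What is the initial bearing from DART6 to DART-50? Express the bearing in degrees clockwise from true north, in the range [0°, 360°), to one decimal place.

202.0°

Δλ = -130.2380°
y = sin Δλ · cos φ₂ = -0.360847
x = cos φ₁ sin φ₂ − sin φ₁ cos φ₂ cos Δλ = -0.892723
θ = atan2(y, x) = -157.9910° → 202.0090° (mod 360°)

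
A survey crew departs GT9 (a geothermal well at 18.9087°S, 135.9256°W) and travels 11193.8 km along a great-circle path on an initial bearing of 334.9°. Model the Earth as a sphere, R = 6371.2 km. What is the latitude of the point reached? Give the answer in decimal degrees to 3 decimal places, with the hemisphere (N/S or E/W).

64.406°N

δ = d/R = 11193.8/6371.2 = 1.756937 rad
φ₂ = arcsin(sin φ₁ cos δ + cos φ₁ sin δ cos θ)
   = arcsin(-0.32406·-0.18507 + 0.94604·0.98273·0.90557) = 64.40567°
λ₂ = λ₁ + atan2(sin θ sin δ cos φ₁, cos δ − sin φ₁ sin φ₂) = 149.28050°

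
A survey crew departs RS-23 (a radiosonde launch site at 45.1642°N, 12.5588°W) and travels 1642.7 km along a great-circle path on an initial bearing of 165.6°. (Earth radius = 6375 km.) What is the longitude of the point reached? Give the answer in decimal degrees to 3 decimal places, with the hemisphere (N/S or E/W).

δ = d/R = 1642.7/6375 = 0.257678 rad
φ₂ = arcsin(sin φ₁ cos δ + cos φ₁ sin δ cos θ)
   = arcsin(0.70913·0.96698 + 0.70508·0.25484·-0.96858) = 30.77603°
λ₂ = λ₁ + atan2(sin θ sin δ cos φ₁, cos δ − sin φ₁ sin φ₂) = -8.32865°

8.329°W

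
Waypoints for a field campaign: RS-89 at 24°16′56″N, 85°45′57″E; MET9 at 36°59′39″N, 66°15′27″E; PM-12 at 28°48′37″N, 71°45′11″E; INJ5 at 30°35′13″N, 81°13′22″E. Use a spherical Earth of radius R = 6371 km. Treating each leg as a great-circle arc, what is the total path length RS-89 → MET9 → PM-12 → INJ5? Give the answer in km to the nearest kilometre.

RS-89: φ = +24.28222°, λ = +85.76583°
MET9: φ = +36.99417°, λ = +66.25750°
PM-12: φ = +28.81028°, λ = +71.75306°
INJ5: φ = +30.58694°, λ = +81.22278°
RS-89→MET9: c = 0.366201 rad, d = 2333.07 km
MET9→PM-12: c = 0.163893 rad, d = 1044.16 km
PM-12→INJ5: c = 0.146828 rad, d = 935.44 km
Total = 2333.07 + 1044.16 + 935.44 = 4312.67 km

4313 km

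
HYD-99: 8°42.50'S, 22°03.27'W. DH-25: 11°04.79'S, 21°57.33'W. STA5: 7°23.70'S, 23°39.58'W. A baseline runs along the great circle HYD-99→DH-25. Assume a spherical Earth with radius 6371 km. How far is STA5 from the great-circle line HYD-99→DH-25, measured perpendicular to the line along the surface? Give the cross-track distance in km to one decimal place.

170.9 km

HYD-99: φ = -8.70833°, λ = -22.05450°
DH-25: φ = -11.07983°, λ = -21.95550°
STA5: φ = -7.39500°, λ = -23.65967°
δ₁₃ = central angle HYD-99→STA5 = 0.035984 rad  (haversine)
θ₁₃ = bearing HYD-99→STA5 = 309.453°,  θ₁₂ = bearing HYD-99→DH-25 = 177.653°
dₓₜ = R·arcsin(sin δ₁₃ · sin(θ₁₃ − θ₁₂)) = 6371·arcsin(0.03598·sin(131.800°)) = 170.887 km
|dₓₜ| = 170.887 km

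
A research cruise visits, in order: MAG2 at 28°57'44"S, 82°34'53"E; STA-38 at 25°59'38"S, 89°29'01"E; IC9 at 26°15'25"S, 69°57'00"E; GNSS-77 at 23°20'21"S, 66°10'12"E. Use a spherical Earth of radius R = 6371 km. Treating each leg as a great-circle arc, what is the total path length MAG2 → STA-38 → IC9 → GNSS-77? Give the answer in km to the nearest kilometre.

MAG2: φ = -28.96222°, λ = +82.58139°
STA-38: φ = -25.99389°, λ = +89.48361°
IC9: φ = -26.25694°, λ = +69.95000°
GNSS-77: φ = -23.33917°, λ = +66.17000°
MAG2→STA-38: c = 0.118739 rad, d = 756.49 km
STA-38→IC9: c = 0.305838 rad, d = 1948.49 km
IC9→GNSS-77: c = 0.078604 rad, d = 500.79 km
Total = 756.49 + 1948.49 + 500.79 = 3205.77 km

3206 km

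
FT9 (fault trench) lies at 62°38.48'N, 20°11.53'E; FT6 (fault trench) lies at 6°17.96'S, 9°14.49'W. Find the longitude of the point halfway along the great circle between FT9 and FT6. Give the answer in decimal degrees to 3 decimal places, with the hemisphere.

0.041°W

FT9: φ = +62.64133°, λ = +20.19217°
FT6: φ = -6.29933°, λ = -9.24150°
Bx = cos φ₂ cos Δλ = 0.865667,  By = cos φ₂ sin Δλ = -0.488449
φₘ = atan2(sin φ₁ + sin φ₂, √((cos φ₁ + Bx)² + By²)) = 28.86115°
λₘ = λ₁ + atan2(By, cos φ₁ + Bx) = -0.04059°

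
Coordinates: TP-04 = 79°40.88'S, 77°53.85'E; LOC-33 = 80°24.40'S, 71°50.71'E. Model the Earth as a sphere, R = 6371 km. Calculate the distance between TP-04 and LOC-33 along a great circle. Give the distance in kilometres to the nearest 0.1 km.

141.5 km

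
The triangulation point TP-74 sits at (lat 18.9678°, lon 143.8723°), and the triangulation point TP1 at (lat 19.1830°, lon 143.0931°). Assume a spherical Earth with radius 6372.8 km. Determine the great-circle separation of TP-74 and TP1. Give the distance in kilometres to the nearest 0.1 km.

85.3 km

Δφ = 0.2152°,  Δλ = -0.7792°
a = sin²(Δφ/2) + cos φ₁ cos φ₂ sin²(Δλ/2) = 0.000045
c = 2·arcsin(√a) = 0.013390 rad = 0.7672°
d = R·c = 6372.8 × 0.013390 = 85.3 km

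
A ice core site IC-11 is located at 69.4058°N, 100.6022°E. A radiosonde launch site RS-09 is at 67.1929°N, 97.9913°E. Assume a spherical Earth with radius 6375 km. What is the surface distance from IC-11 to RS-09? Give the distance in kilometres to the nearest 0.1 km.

268.6 km

Δφ = -2.2129°,  Δλ = -2.6109°
a = sin²(Δφ/2) + cos φ₁ cos φ₂ sin²(Δλ/2) = 0.000444
c = 2·arcsin(√a) = 0.042129 rad = 2.4138°
d = R·c = 6375 × 0.042129 = 268.6 km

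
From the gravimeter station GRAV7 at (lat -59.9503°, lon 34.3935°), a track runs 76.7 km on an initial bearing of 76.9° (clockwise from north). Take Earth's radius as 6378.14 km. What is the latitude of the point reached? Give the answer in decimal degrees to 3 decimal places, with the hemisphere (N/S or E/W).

δ = d/R = 76.7/6378.14 = 0.012025 rad
φ₂ = arcsin(sin φ₁ cos δ + cos φ₁ sin δ cos θ)
   = arcsin(-0.86559·0.99993 + 0.50075·0.01203·0.22665) = -59.78738°
λ₂ = λ₁ + atan2(sin θ sin δ cos φ₁, cos δ − sin φ₁ sin φ₂) = 35.72718°

59.787°S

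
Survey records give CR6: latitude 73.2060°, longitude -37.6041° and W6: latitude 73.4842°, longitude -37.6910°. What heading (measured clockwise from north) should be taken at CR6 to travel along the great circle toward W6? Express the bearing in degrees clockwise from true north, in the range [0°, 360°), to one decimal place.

354.9°

Δλ = -0.0869°
y = sin Δλ · cos φ₂ = -0.000431
x = cos φ₁ sin φ₂ − sin φ₁ cos φ₂ cos Δλ = 0.004856
θ = atan2(y, x) = -5.0742° → 354.9258° (mod 360°)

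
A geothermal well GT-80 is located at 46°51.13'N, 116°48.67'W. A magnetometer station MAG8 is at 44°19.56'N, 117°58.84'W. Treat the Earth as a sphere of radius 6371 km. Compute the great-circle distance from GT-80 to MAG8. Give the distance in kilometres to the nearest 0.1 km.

GT-80: φ = +46.85217°, λ = -116.81117°
MAG8: φ = +44.32600°, λ = -117.98067°
Δφ = -2.5262°,  Δλ = -1.1695°
a = sin²(Δφ/2) + cos φ₁ cos φ₂ sin²(Δλ/2) = 0.000537
c = 2·arcsin(√a) = 0.046345 rad = 2.6553°
d = R·c = 6371 × 0.046345 = 295.3 km

295.3 km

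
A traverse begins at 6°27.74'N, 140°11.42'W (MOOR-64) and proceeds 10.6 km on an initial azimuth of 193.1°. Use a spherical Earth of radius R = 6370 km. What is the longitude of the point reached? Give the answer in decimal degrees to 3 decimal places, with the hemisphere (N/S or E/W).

140.212°W

MOOR-64: φ = +6.46233°, λ = -140.19033°
δ = d/R = 10.6/6370 = 0.001664 rad
φ₂ = arcsin(sin φ₁ cos δ + cos φ₁ sin δ cos θ)
   = arcsin(0.11255·1.00000 + 0.99365·0.00166·-0.97398) = 6.36947°
λ₂ = λ₁ + atan2(sin θ sin δ cos φ₁, cos δ − sin φ₁ sin φ₂) = -140.21208°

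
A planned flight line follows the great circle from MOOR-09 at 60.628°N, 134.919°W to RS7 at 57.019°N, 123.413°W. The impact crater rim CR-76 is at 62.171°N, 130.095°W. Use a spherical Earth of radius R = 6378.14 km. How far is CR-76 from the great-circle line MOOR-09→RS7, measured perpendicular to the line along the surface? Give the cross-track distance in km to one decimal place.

273.0 km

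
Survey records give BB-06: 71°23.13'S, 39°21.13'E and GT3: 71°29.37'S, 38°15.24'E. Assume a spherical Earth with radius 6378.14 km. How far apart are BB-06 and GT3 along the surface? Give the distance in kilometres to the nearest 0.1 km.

BB-06: φ = -71.38550°, λ = +39.35217°
GT3: φ = -71.48950°, λ = +38.25400°
Δφ = -0.1040°,  Δλ = -1.0982°
a = sin²(Δφ/2) + cos φ₁ cos φ₂ sin²(Δλ/2) = 0.000010
c = 2·arcsin(√a) = 0.006366 rad = 0.3647°
d = R·c = 6378.14 × 0.006366 = 40.6 km

40.6 km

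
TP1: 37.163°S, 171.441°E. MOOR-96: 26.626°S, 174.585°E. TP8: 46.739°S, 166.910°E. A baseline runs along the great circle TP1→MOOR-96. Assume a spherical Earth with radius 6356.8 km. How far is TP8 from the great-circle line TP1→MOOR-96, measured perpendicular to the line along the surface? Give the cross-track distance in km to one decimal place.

55.2 km

δ₁₃ = central angle TP1→TP8 = 0.177099 rad  (haversine)
θ₁₃ = bearing TP1→TP8 = 197.897°,  θ₁₂ = bearing TP1→MOOR-96 = 15.073°
dₓₜ = R·arcsin(sin δ₁₃ · sin(θ₁₃ − θ₁₂)) = 6356.8·arcsin(0.17617·sin(182.824°)) = -55.184 km
|dₓₜ| = 55.184 km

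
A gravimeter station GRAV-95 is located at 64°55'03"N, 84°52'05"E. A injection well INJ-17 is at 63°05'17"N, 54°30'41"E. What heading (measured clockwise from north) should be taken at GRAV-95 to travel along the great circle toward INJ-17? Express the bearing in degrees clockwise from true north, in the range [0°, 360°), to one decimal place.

276.1°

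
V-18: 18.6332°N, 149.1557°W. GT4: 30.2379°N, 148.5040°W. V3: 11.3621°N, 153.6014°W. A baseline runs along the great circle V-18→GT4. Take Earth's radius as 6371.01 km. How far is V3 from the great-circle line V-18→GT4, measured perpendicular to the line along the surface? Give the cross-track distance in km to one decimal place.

444.9 km

δ₁₃ = central angle V-18→V3 = 0.147353 rad  (haversine)
θ₁₃ = bearing V-18→V3 = 211.172°,  θ₁₂ = bearing V-18→GT4 = 2.796°
dₓₜ = R·arcsin(sin δ₁₃ · sin(θ₁₃ − θ₁₂)) = 6371.01·arcsin(0.14682·sin(208.375°)) = -444.904 km
|dₓₜ| = 444.904 km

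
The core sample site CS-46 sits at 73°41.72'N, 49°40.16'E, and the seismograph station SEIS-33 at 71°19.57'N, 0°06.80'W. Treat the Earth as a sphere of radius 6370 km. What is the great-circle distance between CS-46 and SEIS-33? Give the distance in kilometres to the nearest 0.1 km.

1633.6 km

CS-46: φ = +73.69533°, λ = +49.66933°
SEIS-33: φ = +71.32617°, λ = -0.11333°
Δφ = -2.3692°,  Δλ = -49.7827°
a = sin²(Δφ/2) + cos φ₁ cos φ₂ sin²(Δλ/2) = 0.016352
c = 2·arcsin(√a) = 0.256450 rad = 14.6935°
d = R·c = 6370 × 0.256450 = 1633.6 km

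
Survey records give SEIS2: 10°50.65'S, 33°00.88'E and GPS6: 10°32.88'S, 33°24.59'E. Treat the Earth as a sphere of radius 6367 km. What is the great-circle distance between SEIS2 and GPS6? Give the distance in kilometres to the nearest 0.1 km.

54.3 km

SEIS2: φ = -10.84417°, λ = +33.01467°
GPS6: φ = -10.54800°, λ = +33.40983°
Δφ = 0.2962°,  Δλ = 0.3952°
a = sin²(Δφ/2) + cos φ₁ cos φ₂ sin²(Δλ/2) = 0.000018
c = 2·arcsin(√a) = 0.008523 rad = 0.4884°
d = R·c = 6367 × 0.008523 = 54.3 km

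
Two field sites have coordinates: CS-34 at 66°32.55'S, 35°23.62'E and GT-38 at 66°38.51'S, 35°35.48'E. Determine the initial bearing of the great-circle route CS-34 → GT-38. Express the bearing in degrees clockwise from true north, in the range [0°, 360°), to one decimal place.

141.8°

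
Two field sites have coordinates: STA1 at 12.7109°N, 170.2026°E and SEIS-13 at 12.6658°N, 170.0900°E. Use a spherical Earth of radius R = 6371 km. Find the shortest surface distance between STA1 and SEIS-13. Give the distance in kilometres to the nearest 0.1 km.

Δφ = -0.0451°,  Δλ = -0.1126°
a = sin²(Δφ/2) + cos φ₁ cos φ₂ sin²(Δλ/2) = 0.000001
c = 2·arcsin(√a) = 0.002073 rad = 0.1187°
d = R·c = 6371 × 0.002073 = 13.2 km

13.2 km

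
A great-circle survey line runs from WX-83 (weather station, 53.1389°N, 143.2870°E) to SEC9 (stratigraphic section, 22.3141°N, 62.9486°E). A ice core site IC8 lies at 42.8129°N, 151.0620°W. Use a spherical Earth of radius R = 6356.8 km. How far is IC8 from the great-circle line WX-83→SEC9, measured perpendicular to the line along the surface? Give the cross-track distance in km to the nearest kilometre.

1541 km

δ₁₃ = central angle WX-83→IC8 = 0.759500 rad  (haversine)
θ₁₃ = bearing WX-83→IC8 = 76.076°,  θ₁₂ = bearing WX-83→SEC9 = 276.477°
dₓₜ = R·arcsin(sin δ₁₃ · sin(θ₁₃ − θ₁₂)) = 6356.8·arcsin(0.68856·sin(-200.401°)) = 1540.852 km
|dₓₜ| = 1540.852 km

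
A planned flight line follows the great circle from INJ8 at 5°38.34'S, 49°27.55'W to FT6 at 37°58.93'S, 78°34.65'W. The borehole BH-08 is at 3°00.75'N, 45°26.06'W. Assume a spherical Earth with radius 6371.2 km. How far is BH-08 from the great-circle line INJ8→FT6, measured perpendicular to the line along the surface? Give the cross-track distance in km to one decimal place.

185.7 km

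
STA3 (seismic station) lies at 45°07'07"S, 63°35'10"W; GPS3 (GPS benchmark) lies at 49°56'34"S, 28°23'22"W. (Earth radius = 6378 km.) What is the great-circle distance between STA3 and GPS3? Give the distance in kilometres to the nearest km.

STA3: φ = -45.11861°, λ = -63.58611°
GPS3: φ = -49.94278°, λ = -28.38944°
Δφ = -4.8242°,  Δλ = 35.1967°
a = sin²(Δφ/2) + cos φ₁ cos φ₂ sin²(Δλ/2) = 0.043282
c = 2·arcsin(√a) = 0.419150 rad = 24.0155°
d = R·c = 6378 × 0.419150 = 2673.3 km

2673 km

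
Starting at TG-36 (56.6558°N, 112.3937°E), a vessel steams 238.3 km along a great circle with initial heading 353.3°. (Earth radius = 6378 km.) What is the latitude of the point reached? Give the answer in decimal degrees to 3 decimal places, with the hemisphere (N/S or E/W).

58.781°N

δ = d/R = 238.3/6378 = 0.037363 rad
φ₂ = arcsin(sin φ₁ cos δ + cos φ₁ sin δ cos θ)
   = arcsin(0.83538·0.99930 + 0.54967·0.03735·0.99317) = 58.78103°
λ₂ = λ₁ + atan2(sin θ sin δ cos φ₁, cos δ − sin φ₁ sin φ₂) = 111.91193°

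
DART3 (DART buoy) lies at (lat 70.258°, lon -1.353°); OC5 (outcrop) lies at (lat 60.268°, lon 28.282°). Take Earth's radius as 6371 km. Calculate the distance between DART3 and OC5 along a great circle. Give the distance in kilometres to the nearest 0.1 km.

Δφ = -9.9900°,  Δλ = 29.6350°
a = sin²(Δφ/2) + cos φ₁ cos φ₂ sin²(Δλ/2) = 0.018538
c = 2·arcsin(√a) = 0.273154 rad = 15.6505°
d = R·c = 6371 × 0.273154 = 1740.3 km

1740.3 km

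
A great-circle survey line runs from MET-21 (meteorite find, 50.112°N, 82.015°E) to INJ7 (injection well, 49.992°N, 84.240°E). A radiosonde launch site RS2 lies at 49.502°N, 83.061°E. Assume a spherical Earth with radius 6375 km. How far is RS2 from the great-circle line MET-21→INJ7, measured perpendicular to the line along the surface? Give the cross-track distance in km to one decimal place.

62.0 km

δ₁₃ = central angle MET-21→RS2 = 0.015879 rad  (haversine)
θ₁₃ = bearing MET-21→RS2 = 131.702°,  θ₁₂ = bearing MET-21→INJ7 = 93.948°
dₓₜ = R·arcsin(sin δ₁₃ · sin(θ₁₃ − θ₁₂)) = 6375·arcsin(0.01588·sin(37.754°)) = 61.979 km
|dₓₜ| = 61.979 km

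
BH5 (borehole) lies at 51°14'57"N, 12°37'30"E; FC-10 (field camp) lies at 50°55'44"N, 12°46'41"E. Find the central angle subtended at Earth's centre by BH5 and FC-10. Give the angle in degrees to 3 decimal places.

BH5: φ = +51.24917°, λ = +12.62500°
FC-10: φ = +50.92889°, λ = +12.77806°
Δφ = -0.3203°,  Δλ = 0.1531°
a = sin²(Δφ/2) + cos φ₁ cos φ₂ sin²(Δλ/2) = 0.000009
c = 2·arcsin(√a) = 0.005836 rad = 0.3344°

0.334°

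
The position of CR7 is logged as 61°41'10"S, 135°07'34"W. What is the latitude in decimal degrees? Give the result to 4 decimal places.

61° + 41′/60 + 10″/3600 = 61 + 0.68333 + 0.00278 = 61.6861°

61.6861°S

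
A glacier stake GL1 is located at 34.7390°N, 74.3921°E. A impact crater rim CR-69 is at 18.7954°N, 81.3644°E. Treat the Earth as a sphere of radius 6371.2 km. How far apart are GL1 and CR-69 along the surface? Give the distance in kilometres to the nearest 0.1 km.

Δφ = -15.9436°,  Δλ = 6.9723°
a = sin²(Δφ/2) + cos φ₁ cos φ₂ sin²(Δλ/2) = 0.022110
c = 2·arcsin(√a) = 0.298497 rad = 17.1026°
d = R·c = 6371.2 × 0.298497 = 1901.8 km

1901.8 km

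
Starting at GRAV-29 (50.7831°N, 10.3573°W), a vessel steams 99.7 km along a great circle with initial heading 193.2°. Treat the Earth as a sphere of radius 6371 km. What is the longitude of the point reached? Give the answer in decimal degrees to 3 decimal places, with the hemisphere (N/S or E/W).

δ = d/R = 99.7/6371 = 0.015649 rad
φ₂ = arcsin(sin φ₁ cos δ + cos φ₁ sin δ cos θ)
   = arcsin(0.77476·0.99988 + 0.63226·0.01565·-0.97358) = 49.90973°
λ₂ = λ₁ + atan2(sin θ sin δ cos φ₁, cos δ − sin φ₁ sin φ₂) = -10.67522°

10.675°W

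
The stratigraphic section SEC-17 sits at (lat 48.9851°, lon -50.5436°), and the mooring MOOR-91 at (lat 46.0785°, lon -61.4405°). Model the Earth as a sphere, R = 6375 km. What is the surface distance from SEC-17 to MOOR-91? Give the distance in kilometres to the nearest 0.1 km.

879.2 km

Δφ = -2.9066°,  Δλ = -10.8969°
a = sin²(Δφ/2) + cos φ₁ cos φ₂ sin²(Δλ/2) = 0.004747
c = 2·arcsin(√a) = 0.137911 rad = 7.9017°
d = R·c = 6375 × 0.137911 = 879.2 km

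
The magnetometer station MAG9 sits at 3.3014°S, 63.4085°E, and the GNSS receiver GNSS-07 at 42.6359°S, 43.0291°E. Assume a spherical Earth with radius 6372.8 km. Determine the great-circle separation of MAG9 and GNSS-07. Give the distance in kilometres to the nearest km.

4819 km

Δφ = -39.3345°,  Δλ = -20.3794°
a = sin²(Δφ/2) + cos φ₁ cos φ₂ sin²(Δλ/2) = 0.136256
c = 2·arcsin(√a) = 0.756144 rad = 43.3238°
d = R·c = 6372.8 × 0.756144 = 4818.8 km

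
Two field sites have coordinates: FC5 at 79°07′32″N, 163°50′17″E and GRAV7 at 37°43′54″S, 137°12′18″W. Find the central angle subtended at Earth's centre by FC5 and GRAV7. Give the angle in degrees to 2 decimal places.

121.60°

FC5: φ = +79.12556°, λ = +163.83806°
GRAV7: φ = -37.73167°, λ = -137.20500°
Δφ = -116.8572°,  Δλ = 58.9569°
a = sin²(Δφ/2) + cos φ₁ cos φ₂ sin²(Δλ/2) = 0.762016
c = 2·arcsin(√a) = 2.122375 rad = 121.6031°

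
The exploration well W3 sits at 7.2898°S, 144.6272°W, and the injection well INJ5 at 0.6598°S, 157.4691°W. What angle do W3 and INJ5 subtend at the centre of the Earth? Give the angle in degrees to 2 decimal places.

14.42°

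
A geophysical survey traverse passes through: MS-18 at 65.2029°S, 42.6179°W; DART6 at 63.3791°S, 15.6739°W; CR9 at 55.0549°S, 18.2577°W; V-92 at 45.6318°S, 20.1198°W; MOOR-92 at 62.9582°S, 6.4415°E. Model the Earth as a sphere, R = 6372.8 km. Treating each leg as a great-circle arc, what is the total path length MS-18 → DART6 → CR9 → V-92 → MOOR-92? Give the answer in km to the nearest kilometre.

5848 km

MS-18→DART6: c = 0.204840 rad, d = 1305.40 km
DART6→CR9: c = 0.147076 rad, d = 937.29 km
CR9→V-92: c = 0.165751 rad, d = 1056.30 km
V-92→MOOR-92: c = 0.399977 rad, d = 2548.98 km
Total = 1305.40 + 937.29 + 1056.30 + 2548.98 = 5847.96 km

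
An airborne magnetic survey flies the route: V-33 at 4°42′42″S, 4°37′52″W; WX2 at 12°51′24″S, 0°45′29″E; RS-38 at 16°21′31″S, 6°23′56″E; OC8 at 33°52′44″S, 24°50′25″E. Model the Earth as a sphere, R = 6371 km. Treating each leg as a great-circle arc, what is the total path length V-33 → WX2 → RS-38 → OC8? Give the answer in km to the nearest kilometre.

4485 km

V-33: φ = -4.71167°, λ = -4.63111°
WX2: φ = -12.85667°, λ = +0.75806°
RS-38: φ = -16.35861°, λ = +6.39889°
OC8: φ = -33.87889°, λ = +24.84028°
V-33→WX2: c = 0.169805 rad, d = 1081.82 km
WX2→RS-38: c = 0.113172 rad, d = 721.02 km
RS-38→OC8: c = 0.420946 rad, d = 2681.85 km
Total = 1081.82 + 721.02 + 2681.85 = 4484.69 km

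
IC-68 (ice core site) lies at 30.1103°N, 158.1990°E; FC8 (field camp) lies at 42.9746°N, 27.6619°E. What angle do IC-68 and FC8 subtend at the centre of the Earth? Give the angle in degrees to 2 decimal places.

Δφ = 12.8643°,  Δλ = -130.5371°
a = sin²(Δφ/2) + cos φ₁ cos φ₂ sin²(Δλ/2) = 0.534696
c = 2·arcsin(√a) = 1.640244 rad = 93.9791°

93.98°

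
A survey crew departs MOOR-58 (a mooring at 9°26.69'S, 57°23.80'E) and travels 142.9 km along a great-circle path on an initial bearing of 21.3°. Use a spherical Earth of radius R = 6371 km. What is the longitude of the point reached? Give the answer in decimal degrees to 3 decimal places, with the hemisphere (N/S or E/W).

MOOR-58: φ = -9.44483°, λ = +57.39667°
δ = d/R = 142.9/6371 = 0.022430 rad
φ₂ = arcsin(sin φ₁ cos δ + cos φ₁ sin δ cos θ)
   = arcsin(-0.16410·0.99975 + 0.98644·0.02243·0.93169) = -8.24719°
λ₂ = λ₁ + atan2(sin θ sin δ cos φ₁, cos δ − sin φ₁ sin φ₂) = 57.86834°

57.868°E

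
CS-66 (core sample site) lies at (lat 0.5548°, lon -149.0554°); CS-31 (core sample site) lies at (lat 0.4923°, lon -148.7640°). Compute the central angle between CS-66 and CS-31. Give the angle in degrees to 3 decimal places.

0.298°

Δφ = -0.0625°,  Δλ = 0.2914°
a = sin²(Δφ/2) + cos φ₁ cos φ₂ sin²(Δλ/2) = 0.000007
c = 2·arcsin(√a) = 0.005201 rad = 0.2980°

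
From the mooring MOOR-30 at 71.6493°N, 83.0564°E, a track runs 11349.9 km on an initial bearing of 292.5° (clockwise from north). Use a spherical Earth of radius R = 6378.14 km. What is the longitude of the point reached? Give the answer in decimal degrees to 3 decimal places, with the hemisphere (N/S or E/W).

δ = d/R = 11349.9/6378.14 = 1.779500 rad
φ₂ = arcsin(sin φ₁ cos δ + cos φ₁ sin δ cos θ)
   = arcsin(0.94915·-0.20719 + 0.31483·0.97830·0.38268) = -4.51895°
λ₂ = λ₁ + atan2(sin θ sin δ cos φ₁, cos δ − sin φ₁ sin φ₂) = -31.89715°

31.897°W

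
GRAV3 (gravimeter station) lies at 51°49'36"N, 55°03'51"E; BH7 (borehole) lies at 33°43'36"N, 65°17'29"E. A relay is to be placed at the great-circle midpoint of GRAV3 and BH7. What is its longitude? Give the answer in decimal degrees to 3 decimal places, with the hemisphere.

60.933°E

GRAV3: φ = +51.82667°, λ = +55.06417°
BH7: φ = +33.72667°, λ = +65.29139°
Bx = cos φ₂ cos Δλ = 0.818481,  By = cos φ₂ sin Δλ = 0.147670
φₘ = atan2(sin φ₁ + sin φ₂, √((cos φ₁ + Bx)² + By²)) = 42.88810°
λₘ = λ₁ + atan2(By, cos φ₁ + Bx) = 60.93335°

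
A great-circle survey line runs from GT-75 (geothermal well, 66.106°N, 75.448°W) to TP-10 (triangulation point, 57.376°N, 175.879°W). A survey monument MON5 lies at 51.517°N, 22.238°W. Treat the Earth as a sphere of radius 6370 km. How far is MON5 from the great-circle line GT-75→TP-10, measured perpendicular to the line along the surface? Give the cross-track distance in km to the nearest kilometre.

1912 km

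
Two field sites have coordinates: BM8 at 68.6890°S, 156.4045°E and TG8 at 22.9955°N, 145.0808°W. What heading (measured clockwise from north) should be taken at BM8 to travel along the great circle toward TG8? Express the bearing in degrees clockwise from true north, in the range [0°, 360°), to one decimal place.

53.1°

Δλ = 58.5147°
y = sin Δλ · cos φ₂ = 0.785009
x = cos φ₁ sin φ₂ − sin φ₁ cos φ₂ cos Δλ = 0.589879
θ = atan2(y, x) = 53.0777° → 53.0777° (mod 360°)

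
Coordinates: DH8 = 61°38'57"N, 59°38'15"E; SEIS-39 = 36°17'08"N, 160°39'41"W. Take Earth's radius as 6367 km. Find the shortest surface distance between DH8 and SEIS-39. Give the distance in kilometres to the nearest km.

8531 km

DH8: φ = +61.64917°, λ = +59.63750°
SEIS-39: φ = +36.28556°, λ = -160.66139°
Δφ = -25.3636°,  Δλ = 139.7011°
a = sin²(Δφ/2) + cos φ₁ cos φ₂ sin²(Δλ/2) = 0.385557
c = 2·arcsin(√a) = 1.339863 rad = 76.7685°
d = R·c = 6367 × 1.339863 = 8530.9 km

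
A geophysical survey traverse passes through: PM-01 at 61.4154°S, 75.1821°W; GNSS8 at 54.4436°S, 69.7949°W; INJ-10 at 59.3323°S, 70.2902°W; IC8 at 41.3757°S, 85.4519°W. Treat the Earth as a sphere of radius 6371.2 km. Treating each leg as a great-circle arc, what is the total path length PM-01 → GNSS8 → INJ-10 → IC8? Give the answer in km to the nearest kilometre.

3638 km

PM-01→GNSS8: c = 0.131418 rad, d = 837.29 km
GNSS8→INJ-10: c = 0.085454 rad, d = 544.44 km
INJ-10→IC8: c = 0.354075 rad, d = 2255.88 km
Total = 837.29 + 544.44 + 2255.88 = 3637.62 km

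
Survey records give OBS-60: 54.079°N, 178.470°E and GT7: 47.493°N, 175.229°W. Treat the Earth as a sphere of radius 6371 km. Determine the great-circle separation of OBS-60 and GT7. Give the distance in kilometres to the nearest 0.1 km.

855.1 km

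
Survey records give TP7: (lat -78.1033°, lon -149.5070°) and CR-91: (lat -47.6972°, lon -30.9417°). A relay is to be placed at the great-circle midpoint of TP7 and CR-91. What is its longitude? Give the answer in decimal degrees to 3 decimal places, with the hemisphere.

Bx = cos φ₂ cos Δλ = -0.321825,  By = cos φ₂ sin Δλ = 0.591120
φₘ = atan2(sin φ₁ + sin φ₂, √((cos φ₁ + Bx)² + By²)) = -70.68052°
λₘ = λ₁ + atan2(By, cos φ₁ + Bx) = -48.43463°

48.435°W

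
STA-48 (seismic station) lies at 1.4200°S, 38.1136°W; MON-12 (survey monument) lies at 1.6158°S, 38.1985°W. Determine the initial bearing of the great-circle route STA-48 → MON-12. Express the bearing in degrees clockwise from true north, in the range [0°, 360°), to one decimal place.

203.4°

Δλ = -0.0849°
y = sin Δλ · cos φ₂ = -0.001481
x = cos φ₁ sin φ₂ − sin φ₁ cos φ₂ cos Δλ = -0.003417
θ = atan2(y, x) = -156.5666° → 203.4334° (mod 360°)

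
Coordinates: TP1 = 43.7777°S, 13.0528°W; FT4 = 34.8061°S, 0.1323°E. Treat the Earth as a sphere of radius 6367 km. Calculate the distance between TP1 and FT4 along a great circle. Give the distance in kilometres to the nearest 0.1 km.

Δφ = 8.9716°,  Δλ = 13.1851°
a = sin²(Δφ/2) + cos φ₁ cos φ₂ sin²(Δλ/2) = 0.013931
c = 2·arcsin(√a) = 0.236614 rad = 13.5570°
d = R·c = 6367 × 0.236614 = 1506.5 km

1506.5 km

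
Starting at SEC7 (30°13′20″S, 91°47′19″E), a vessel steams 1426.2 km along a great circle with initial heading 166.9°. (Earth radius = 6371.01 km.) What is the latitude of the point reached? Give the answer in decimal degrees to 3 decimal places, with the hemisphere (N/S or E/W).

42.658°S

SEC7: φ = -30.22222°, λ = +91.78861°
δ = d/R = 1426.2/6371.01 = 0.223858 rad
φ₂ = arcsin(sin φ₁ cos δ + cos φ₁ sin δ cos θ)
   = arcsin(-0.50336·0.97505 + 0.86408·0.22199·-0.97398) = -42.65818°
λ₂ = λ₁ + atan2(sin θ sin δ cos φ₁, cos δ − sin φ₁ sin φ₂) = 95.71172°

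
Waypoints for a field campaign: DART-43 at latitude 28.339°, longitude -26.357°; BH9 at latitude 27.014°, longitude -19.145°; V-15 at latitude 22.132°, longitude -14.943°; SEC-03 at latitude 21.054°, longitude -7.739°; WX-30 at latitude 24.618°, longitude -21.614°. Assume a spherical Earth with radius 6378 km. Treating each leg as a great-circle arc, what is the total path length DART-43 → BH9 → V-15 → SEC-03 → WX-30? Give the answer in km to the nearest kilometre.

DART-43→BH9: c = 0.113825 rad, d = 725.97 km
BH9→V-15: c = 0.108185 rad, d = 690.00 km
V-15→SEC-03: c = 0.118401 rad, d = 755.16 km
SEC-03→WX-30: c = 0.231557 rad, d = 1476.87 km
Total = 725.97 + 690.00 + 755.16 + 1476.87 = 3648.01 km

3648 km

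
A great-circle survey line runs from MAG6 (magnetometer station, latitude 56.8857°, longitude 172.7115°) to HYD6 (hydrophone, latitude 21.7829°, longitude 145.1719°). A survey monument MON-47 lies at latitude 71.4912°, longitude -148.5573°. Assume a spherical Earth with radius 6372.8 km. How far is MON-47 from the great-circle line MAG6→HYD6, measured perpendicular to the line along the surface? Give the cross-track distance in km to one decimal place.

δ₁₃ = central angle MAG6→MON-47 = 0.377615 rad  (haversine)
θ₁₃ = bearing MAG6→MON-47 = 32.595°,  θ₁₂ = bearing MAG6→HYD6 = 221.405°
dₓₜ = R·arcsin(sin δ₁₃ · sin(θ₁₃ − θ₁₂)) = 6372.8·arcsin(0.36870·sin(-188.810°)) = 360.070 km
|dₓₜ| = 360.070 km

360.1 km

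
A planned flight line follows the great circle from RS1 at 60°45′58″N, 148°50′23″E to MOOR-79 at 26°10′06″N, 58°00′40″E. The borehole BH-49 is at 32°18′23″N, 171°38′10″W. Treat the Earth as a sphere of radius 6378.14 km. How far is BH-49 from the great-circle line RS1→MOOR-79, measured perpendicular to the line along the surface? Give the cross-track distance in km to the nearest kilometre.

1069 km

RS1: φ = +60.76611°, λ = +148.83972°
MOOR-79: φ = +26.16833°, λ = +58.01111°
BH-49: φ = +32.30639°, λ = -171.63611°
δ₁₃ = central angle RS1→BH-49 = 0.668466 rad  (haversine)
θ₁₃ = bearing RS1→BH-49 = 119.788°,  θ₁₂ = bearing RS1→MOOR-79 = 284.178°
dₓₜ = R·arcsin(sin δ₁₃ · sin(θ₁₃ − θ₁₂)) = 6378.14·arcsin(0.61978·sin(-164.389°)) = -1068.755 km
|dₓₜ| = 1068.755 km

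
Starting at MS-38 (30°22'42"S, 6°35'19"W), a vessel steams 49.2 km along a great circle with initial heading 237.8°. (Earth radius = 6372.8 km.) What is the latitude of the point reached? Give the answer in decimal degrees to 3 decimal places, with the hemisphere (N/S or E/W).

30.613°S

MS-38: φ = -30.37833°, λ = -6.58861°
δ = d/R = 49.2/6372.8 = 0.007720 rad
φ₂ = arcsin(sin φ₁ cos δ + cos φ₁ sin δ cos θ)
   = arcsin(-0.50571·0.99997 + 0.86270·0.00772·-0.53288) = -30.61333°
λ₂ = λ₁ + atan2(sin θ sin δ cos φ₁, cos δ − sin φ₁ sin φ₂) = -7.02354°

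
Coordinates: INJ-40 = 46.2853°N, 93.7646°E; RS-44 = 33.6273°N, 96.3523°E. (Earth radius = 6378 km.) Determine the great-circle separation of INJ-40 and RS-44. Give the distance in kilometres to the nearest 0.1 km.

Δφ = -12.6580°,  Δλ = 2.5877°
a = sin²(Δφ/2) + cos φ₁ cos φ₂ sin²(Δλ/2) = 0.012446
c = 2·arcsin(√a) = 0.223586 rad = 12.8105°
d = R·c = 6378 × 0.223586 = 1426.0 km

1426.0 km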